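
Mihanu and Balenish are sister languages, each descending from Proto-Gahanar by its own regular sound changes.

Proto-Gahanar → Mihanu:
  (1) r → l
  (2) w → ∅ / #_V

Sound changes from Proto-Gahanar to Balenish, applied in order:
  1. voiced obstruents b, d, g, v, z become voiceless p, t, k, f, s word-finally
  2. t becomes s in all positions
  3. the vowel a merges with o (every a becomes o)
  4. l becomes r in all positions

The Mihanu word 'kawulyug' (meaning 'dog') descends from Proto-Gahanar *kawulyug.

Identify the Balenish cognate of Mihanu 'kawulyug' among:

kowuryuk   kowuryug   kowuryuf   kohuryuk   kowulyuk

kowuryuk

Balenish: *kawulyug > kawulyuk > kowulyuk > kowuryuk  (by final devoicing, vowel merger, unconditioned shift)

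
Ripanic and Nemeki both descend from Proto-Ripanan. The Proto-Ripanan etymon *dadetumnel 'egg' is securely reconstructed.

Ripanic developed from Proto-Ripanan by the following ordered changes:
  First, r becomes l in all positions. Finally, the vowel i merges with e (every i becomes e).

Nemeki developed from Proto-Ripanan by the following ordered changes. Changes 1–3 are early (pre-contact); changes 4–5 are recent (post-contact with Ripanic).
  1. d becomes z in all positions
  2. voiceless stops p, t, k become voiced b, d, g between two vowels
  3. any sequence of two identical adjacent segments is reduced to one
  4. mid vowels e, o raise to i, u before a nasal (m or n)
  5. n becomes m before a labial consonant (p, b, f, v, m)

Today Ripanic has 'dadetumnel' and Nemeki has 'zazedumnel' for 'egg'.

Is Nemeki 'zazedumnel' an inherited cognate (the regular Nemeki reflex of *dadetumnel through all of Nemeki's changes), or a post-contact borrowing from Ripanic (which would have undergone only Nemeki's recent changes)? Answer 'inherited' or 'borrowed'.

If inherited, *dadetumnel would pass through all of Nemeki's changes:
Nemeki: start from *dadetumnel.
  rule 1 (unconditioned shift): dadetumnel → zazetumnel
  rule 2 (intervocalic voicing): zazetumnel → zazedumnel
  rule 3: no change — zazedumnel
  rule 4: no change — zazedumnel
  rule 5: no change — zazedumnel
  ⇒ Nemeki zazedumnel
If borrowed from Ripanic 'dadetumnel' after the early changes, it would undergo only the recent ones:
  rule 4 (pre-nasal raising): no change (dadetumnel)
  rule 5 (nasal place assimilation): no change (dadetumnel)
  ⇒ as a loan: dadetumnel
Nemeki 'zazedumnel' matches the inherited outcome exactly, so it is an inherited cognate, not a loan.

inherited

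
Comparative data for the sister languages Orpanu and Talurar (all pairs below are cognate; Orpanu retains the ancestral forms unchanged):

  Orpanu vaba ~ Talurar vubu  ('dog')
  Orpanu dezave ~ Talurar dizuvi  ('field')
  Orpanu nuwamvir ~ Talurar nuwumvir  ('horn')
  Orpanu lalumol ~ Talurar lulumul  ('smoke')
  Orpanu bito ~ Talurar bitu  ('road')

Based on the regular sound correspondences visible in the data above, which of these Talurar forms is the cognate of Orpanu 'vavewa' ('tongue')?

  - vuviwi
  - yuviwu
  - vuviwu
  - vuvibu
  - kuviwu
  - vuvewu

vuviwu

dezave ~ dizuvi — Orpanu a corresponds to Talurar u after a consonant, before a labial obstruent.
dezave ~ dizuvi — Orpanu e corresponds to Talurar i after a consonant, before a consonant other than r, m, n, p, b, f, v.
vaba ~ vubu — Orpanu a corresponds to Talurar u word-finally.
Applying these to Orpanu 'vavewa':
  vavewa → vuvewa   (a→u after a consonant, before a labial obstruent)
  vuvewa → vuviwa   (e→i after a consonant, before a consonant other than r, m, n, p, b, f, v)
  vuviwa → vuviwu   (a→u word-finally)
So the Talurar cognate is 'vuviwu'.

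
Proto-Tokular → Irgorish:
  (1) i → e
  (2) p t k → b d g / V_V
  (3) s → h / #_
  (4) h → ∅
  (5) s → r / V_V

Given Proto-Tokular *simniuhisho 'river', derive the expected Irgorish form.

emneuero

Irgorish: start from *simniuhisho.
  rule 1 (vowel merger): simniuhisho → semneuhesho
  rule 2: no change — semneuhesho
  rule 3 (debuccalisation): semneuhesho → hemneuhesho
  rule 4 (h-loss): hemneuhesho → emneueso
  rule 5 (rhotacism): emneueso → emneuero
  ⇒ Irgorish emneuero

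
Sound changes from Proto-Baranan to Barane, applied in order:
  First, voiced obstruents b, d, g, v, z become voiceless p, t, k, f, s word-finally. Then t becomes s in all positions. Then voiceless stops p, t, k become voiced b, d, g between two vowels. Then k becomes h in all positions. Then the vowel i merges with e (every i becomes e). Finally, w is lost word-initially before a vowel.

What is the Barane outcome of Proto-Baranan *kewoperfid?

Barane: *kewoperfid > kewoperfit > kewoperfis > kewoberfis > hewoberfis > hewoberfes  (by final devoicing, unconditioned shift, intervocalic voicing, unconditioned shift, vowel merger)

hewoberfes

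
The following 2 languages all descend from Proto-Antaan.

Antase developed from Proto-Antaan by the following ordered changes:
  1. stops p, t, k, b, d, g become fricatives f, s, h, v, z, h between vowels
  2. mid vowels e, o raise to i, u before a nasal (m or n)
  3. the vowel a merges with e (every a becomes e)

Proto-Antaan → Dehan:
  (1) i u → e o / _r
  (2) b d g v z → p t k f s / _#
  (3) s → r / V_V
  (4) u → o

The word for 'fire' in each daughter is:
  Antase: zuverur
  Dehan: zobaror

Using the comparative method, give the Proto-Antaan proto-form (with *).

Position 4: Antase has e, Dehan has a. Dehan preserves a here (none of its changes turn any other segment into a), so the proto-segment is *a.
Position 6: Antase has u, Dehan has o. Taking the neighbouring segments as reconstructed: Antase u can only go back to *u; Dehan o could go back to *o or *u — the one source consistent with every daughter is *u.
Position 3: Antase has v, Dehan has b. Dehan preserves b here (none of its changes turn any other segment into b), so the proto-segment is *b.
This points to *zubarur. Verify forward in each daughter:
Antase: *zubarur > zuvarur > zuverur  (by intervocalic lenition, vowel merger)
Dehan: *zubarur > zubaror > zobaror  (by pre-rhotic lowering, vowel merger)
Only *zubarur yields all of Antase zuverur, Dehan zobaror.

*zubarur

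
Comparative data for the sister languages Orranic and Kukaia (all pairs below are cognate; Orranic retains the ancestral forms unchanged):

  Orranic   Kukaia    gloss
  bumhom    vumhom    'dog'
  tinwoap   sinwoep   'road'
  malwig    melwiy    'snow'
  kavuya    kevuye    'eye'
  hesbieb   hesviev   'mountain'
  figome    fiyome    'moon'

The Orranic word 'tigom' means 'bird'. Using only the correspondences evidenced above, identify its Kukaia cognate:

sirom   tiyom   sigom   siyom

tinwoap ~ sinwoep — Orranic t corresponds to Kukaia s word-initially before a front vowel.
figome ~ fiyome — Orranic g corresponds to Kukaia y between vowels (before a back vowel).
Applying these to Orranic 'tigom':
  tigom → sigom   (t→s word-initially before a front vowel)
  sigom → siyom   (g→y between vowels (before a back vowel))
So the Kukaia cognate is 'siyom'.

siyom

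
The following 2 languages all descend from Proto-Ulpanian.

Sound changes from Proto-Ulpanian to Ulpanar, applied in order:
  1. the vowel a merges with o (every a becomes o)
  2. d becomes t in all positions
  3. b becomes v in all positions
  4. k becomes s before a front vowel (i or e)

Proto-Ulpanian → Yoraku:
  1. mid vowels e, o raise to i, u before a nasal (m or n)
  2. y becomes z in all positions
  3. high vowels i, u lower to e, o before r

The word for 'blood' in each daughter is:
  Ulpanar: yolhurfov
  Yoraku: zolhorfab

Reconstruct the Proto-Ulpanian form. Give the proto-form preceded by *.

*yolhurfab

Position 9: Ulpanar has v, Yoraku has b. Yoraku preserves b here (none of its changes turn any other segment into b), so the proto-segment is *b.
Position 1: Ulpanar has y, Yoraku has z. Ulpanar preserves y here (none of its changes turn any other segment into y), so the proto-segment is *y.
Position 8: Ulpanar has o, Yoraku has a. Yoraku preserves a here (none of its changes turn any other segment into a), so the proto-segment is *a.
This points to *yolhurfab. Verify forward in each daughter:
Ulpanar: *yolhurfab > yolhurfob > yolhurfov  (by vowel merger, unconditioned shift)
Yoraku: start from *yolhurfab.
  rule 1: no change — yolhurfab
  rule 2 (unconditioned shift): yolhurfab → zolhurfab
  rule 3 (pre-rhotic lowering): zolhurfab → zolhorfab
  ⇒ Yoraku zolhorfab
Only *yolhurfab yields all of Ulpanar yolhurfov, Yoraku zolhorfab.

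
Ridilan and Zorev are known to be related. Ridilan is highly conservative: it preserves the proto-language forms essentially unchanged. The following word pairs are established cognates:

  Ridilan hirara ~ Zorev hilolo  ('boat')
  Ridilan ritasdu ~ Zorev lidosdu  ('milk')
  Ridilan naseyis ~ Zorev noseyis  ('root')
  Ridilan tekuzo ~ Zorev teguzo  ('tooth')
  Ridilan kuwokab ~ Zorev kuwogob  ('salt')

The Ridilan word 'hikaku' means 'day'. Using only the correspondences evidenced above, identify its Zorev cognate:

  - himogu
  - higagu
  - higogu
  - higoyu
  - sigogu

kuwokab ~ kuwogob — Ridilan k corresponds to Zorev g between vowels (before a back vowel).
ritasdu ~ lidosdu, naseyis ~ noseyis — Ridilan a corresponds to Zorev o after a consonant, before a consonant other than r, m, n, p, b, f, v.
tekuzo ~ teguzo — Ridilan k corresponds to Zorev g between vowels (before a back vowel).
Applying these to Ridilan 'hikaku':
  hikaku → higaku   (k→g between vowels (before a back vowel))
  higaku → higoku   (a→o after a consonant, before a consonant other than r, m, n, p, b, f, v)
  higoku → higogu   (k→g between vowels (before a back vowel))
So the Zorev cognate is 'higogu'.

higogu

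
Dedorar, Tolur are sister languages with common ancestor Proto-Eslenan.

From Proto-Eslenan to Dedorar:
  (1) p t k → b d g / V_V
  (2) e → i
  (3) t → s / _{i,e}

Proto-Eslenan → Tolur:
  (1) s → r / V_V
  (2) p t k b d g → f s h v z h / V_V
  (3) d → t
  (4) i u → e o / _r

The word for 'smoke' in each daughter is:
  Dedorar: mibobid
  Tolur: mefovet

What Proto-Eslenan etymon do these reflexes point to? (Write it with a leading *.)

Position 5: Dedorar has b, Tolur has v. Taking the neighbouring segments as reconstructed: Dedorar b could go back to *p or *b; Tolur v could go back to *b or *v — the one source consistent with every daughter is *b.
Position 2: Dedorar has i, Tolur has e. Taking the neighbouring segments as reconstructed: Dedorar i could go back to *e or *i; Tolur e can only go back to *e — the one source consistent with every daughter is *e.
Position 3: Dedorar has b, Tolur has f. Taking the neighbouring segments as reconstructed: Dedorar b could go back to *p or *b; Tolur f could go back to *p or *f — the one source consistent with every daughter is *p.
Verify the candidate proto-form against each daughter:
Dedorar: *mepobed > mebobed > mibobid  (by intervocalic voicing, vowel merger)
Tolur: *mepobed
  mepobed (rule 1 does not apply)
  mepobed → mefoved   [intervocalic lenition]
  mefoved → mefovet   [unconditioned shift]
  mefovet (rule 4 does not apply)
  giving Tolur mefovet.
No other proto-form is consistent with every reflex, so the reconstruction is *mepobed.

*mepobed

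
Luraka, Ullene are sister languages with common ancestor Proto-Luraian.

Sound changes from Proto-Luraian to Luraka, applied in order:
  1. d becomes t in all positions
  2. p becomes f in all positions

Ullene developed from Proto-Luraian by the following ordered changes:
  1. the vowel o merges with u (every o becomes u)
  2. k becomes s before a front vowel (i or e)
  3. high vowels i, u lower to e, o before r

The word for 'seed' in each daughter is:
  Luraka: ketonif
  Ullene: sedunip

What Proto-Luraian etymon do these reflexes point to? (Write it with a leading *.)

Position 1: Luraka has k, Ullene has s. Luraka preserves k here (none of its changes turn any other segment into k), so the proto-segment is *k.
Position 4: Luraka has o, Ullene has u. Luraka preserves o here (none of its changes turn any other segment into o), so the proto-segment is *o.
Continuing position by position gives *kedonip; check it forward:
Luraka: start from *kedonip.
  rule 1 (unconditioned shift): kedonip → ketonip
  rule 2 (unconditioned shift): ketonip → ketonif
  ⇒ Luraka ketonif
Ullene: *kedonip > kedunip > sedunip  (by vowel merger, palatalisation)
No other proto-form is consistent with every reflex, so the reconstruction is *kedonip.

*kedonip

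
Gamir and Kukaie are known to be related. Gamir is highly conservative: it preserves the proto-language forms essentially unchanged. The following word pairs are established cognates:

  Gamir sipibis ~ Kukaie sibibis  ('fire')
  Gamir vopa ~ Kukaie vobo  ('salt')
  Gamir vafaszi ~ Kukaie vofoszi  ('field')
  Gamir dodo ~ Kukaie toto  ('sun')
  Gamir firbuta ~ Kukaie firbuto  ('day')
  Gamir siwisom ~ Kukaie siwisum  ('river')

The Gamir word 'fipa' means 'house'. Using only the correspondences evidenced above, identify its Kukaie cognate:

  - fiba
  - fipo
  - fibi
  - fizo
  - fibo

fibo

vopa ~ vobo — Gamir p corresponds to Kukaie b between vowels (before a back vowel).
vopa ~ vobo, firbuta ~ firbuto — Gamir a corresponds to Kukaie o word-finally.
Applying these to Gamir 'fipa':
  fipa → fiba   (p→b between vowels (before a back vowel))
  fiba → fibo   (a→o word-finally)
So the Kukaie cognate is 'fibo'.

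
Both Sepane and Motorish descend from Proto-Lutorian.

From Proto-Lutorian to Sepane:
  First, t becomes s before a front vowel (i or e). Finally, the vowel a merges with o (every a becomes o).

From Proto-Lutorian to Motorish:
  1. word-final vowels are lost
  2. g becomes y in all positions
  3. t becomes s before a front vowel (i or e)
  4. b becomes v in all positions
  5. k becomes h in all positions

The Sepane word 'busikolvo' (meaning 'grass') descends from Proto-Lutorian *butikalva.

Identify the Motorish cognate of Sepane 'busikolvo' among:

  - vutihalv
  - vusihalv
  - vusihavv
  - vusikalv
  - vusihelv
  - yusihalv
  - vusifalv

vusihalv

Motorish: *butikalva
  butikalva → butikalv   [apocope]
  butikalv (rule 2 does not apply)
  butikalv → busikalv   [palatalisation]
  busikalv → vusikalv   [unconditioned shift]
  vusikalv → vusihalv   [unconditioned shift]
  giving Motorish vusihalv.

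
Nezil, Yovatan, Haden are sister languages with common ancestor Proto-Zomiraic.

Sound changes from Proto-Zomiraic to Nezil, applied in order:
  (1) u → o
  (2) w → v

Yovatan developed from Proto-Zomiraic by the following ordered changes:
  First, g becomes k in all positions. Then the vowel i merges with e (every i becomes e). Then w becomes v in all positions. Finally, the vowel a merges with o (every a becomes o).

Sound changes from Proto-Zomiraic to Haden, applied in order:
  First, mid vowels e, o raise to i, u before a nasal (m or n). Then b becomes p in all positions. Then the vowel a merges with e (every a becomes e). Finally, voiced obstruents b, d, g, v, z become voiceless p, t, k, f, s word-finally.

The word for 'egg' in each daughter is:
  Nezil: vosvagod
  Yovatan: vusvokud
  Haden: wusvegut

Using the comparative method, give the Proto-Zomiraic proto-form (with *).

Position 2: Nezil has o, Yovatan has u, Haden has u. Yovatan preserves u here (none of its changes turn any other segment into u), so the proto-segment is *u.
Position 7: Nezil has o, Yovatan has u, Haden has u. Yovatan preserves u here (none of its changes turn any other segment into u), so the proto-segment is *u.
Continuing position by position gives *wusvagud; check it forward:
Nezil: *wusvagud
  wusvagud → wosvagod   [vowel merger]
  wosvagod → vosvagod   [unconditioned shift]
  giving Nezil vosvagod.
Yovatan: *wusvagud
  wusvagud → wusvakud   [unconditioned shift]
  wusvakud (rule 2 does not apply)
  wusvakud → vusvakud   [unconditioned shift]
  vusvakud → vusvokud   [vowel merger]
  giving Yovatan vusvokud.
Haden: *wusvagud
  wusvagud (rule 1 does not apply)
  wusvagud (rule 2 does not apply)
  wusvagud → wusvegud   [vowel merger]
  wusvegud → wusvegut   [final devoicing]
  giving Haden wusvegut.
Only *wusvagud yields all of Nezil vosvagod, Yovatan vusvokud, Haden wusvegut.

*wusvagud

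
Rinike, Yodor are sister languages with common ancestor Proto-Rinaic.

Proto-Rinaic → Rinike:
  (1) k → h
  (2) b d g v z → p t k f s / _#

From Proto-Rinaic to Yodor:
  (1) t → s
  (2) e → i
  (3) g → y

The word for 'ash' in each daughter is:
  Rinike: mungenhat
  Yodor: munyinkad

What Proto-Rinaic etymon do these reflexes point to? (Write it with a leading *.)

Position 9: Rinike has t, Yodor has d. Yodor preserves d here (none of its changes turn any other segment into d), so the proto-segment is *d.
Position 4: Rinike has g, Yodor has y. Rinike preserves g here (none of its changes turn any other segment into g), so the proto-segment is *g.
This points to *mungenkad. Verify forward in each daughter:
Rinike: start from *mungenkad.
  rule 1 (unconditioned shift): mungenkad → mungenhad
  rule 2 (final devoicing): mungenhad → mungenhat
  ⇒ Rinike mungenhat
Yodor: start from *mungenkad.
  rule 1: no change — mungenkad
  rule 2 (vowel merger): mungenkad → munginkad
  rule 3 (unconditioned shift): munginkad → munyinkad
  ⇒ Yodor munyinkad
Only *mungenkad yields all of Rinike mungenhat, Yodor munyinkad.

*mungenkad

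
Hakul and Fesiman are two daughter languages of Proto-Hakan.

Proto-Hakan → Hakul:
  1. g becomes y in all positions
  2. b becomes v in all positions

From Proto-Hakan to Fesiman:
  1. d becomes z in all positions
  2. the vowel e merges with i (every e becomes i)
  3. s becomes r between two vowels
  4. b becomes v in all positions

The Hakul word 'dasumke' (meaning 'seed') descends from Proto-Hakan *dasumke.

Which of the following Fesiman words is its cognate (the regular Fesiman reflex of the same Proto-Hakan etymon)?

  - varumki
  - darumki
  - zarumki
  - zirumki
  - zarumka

zarumki

Fesiman: *dasumke > zasumke > zasumki > zarumki  (by unconditioned shift, vowel merger, rhotacism)
Among the options, 'zarumki' alone shows every Fesiman change applied in order.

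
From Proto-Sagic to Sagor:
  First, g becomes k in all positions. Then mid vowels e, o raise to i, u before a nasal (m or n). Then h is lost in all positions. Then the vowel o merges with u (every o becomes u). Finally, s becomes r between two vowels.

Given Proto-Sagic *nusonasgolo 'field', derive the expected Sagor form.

Sagor: *nusonasgolo
  nusonasgolo → nusonaskolo   [unconditioned shift]
  nusonaskolo → nusunaskolo   [pre-nasal raising]
  nusunaskolo (rule 3 does not apply)
  nusunaskolo → nusunaskulu   [vowel merger]
  nusunaskulu → nurunaskulu   [rhotacism]
  giving Sagor nurunaskulu.

nurunaskulu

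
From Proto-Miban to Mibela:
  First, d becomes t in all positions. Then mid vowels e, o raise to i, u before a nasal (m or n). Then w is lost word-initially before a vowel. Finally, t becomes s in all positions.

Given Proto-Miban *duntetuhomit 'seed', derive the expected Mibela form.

sunsesuhumis

Mibela: *duntetuhomit
  duntetuhomit → tuntetuhomit   [unconditioned shift]
  tuntetuhomit → tuntetuhumit   [pre-nasal raising]
  tuntetuhumit (rule 3 does not apply)
  tuntetuhumit → sunsesuhumis   [unconditioned shift]
  giving Mibela sunsesuhumis.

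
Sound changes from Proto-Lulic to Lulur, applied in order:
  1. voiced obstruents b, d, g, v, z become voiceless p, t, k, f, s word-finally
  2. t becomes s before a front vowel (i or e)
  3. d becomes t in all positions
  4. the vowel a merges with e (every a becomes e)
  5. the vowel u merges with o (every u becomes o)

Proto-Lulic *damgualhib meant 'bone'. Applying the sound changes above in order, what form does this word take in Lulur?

Lulur: *damgualhib
  damgualhib → damgualhip   [final devoicing]
  damgualhip (rule 2 does not apply)
  damgualhip → tamgualhip   [unconditioned shift]
  tamgualhip → temguelhip   [vowel merger]
  temguelhip → temgoelhip   [vowel merger]
  giving Lulur temgoelhip.

temgoelhip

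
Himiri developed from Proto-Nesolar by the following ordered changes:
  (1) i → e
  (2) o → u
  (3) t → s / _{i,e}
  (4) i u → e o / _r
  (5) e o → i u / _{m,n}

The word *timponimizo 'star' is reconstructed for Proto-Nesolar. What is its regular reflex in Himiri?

Himiri: *timponimizo > temponemezo > tempunemezu > sempunemezu > simpunimezu  (by vowel merger, vowel merger, palatalisation, pre-nasal raising)

simpunimezu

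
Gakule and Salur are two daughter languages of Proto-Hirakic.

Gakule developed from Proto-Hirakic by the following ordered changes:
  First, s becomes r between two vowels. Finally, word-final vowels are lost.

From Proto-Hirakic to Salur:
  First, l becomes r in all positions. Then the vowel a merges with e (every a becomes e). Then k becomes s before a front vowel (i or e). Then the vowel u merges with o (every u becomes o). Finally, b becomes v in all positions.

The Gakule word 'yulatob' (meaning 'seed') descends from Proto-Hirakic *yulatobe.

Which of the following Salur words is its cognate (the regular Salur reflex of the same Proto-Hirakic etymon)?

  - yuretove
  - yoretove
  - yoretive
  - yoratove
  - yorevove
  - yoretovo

yoretove

Salur: *yulatobe > yuratobe > yuretobe > yoretobe > yoretove  (by unconditioned shift, vowel merger, vowel merger, unconditioned shift)
Among the options, 'yoretove' alone shows every Salur change applied in order.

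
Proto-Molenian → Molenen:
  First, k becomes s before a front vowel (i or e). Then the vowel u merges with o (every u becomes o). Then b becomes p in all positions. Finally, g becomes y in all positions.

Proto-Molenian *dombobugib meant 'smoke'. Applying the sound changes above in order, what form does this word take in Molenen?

dompopoyip

Molenen: *dombobugib > dombobogib > dompopogip > dompopoyip  (by vowel merger, unconditioned shift, unconditioned shift)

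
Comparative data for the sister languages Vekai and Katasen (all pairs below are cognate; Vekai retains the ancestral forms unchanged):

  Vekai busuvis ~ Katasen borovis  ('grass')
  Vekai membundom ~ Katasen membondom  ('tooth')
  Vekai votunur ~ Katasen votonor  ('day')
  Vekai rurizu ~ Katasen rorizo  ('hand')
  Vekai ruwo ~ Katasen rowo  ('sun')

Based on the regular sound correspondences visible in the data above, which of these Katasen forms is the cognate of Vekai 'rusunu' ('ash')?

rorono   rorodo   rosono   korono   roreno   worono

rorono

busuvis ~ borovis, ruwo ~ rowo — Vekai u corresponds to Katasen o after a consonant, before a consonant other than r, m, n, p, b, f, v.
busuvis ~ borovis — Vekai s corresponds to Katasen r between vowels (before a back vowel).
membundom ~ membondom, votunur ~ votonor — Vekai u corresponds to Katasen o after a consonant, before a nasal.
rurizu ~ rorizo — Vekai u corresponds to Katasen o word-finally.
Applying these to Vekai 'rusunu':
  rusunu → rosunu   (u→o after a consonant, before a consonant other than r, m, n, p, b, f, v)
  rosunu → rorunu   (s→r between vowels (before a back vowel))
  rorunu → roronu   (u→o after a consonant, before a nasal)
  roronu → rorono   (u→o word-finally)
So the Katasen cognate is 'rorono'.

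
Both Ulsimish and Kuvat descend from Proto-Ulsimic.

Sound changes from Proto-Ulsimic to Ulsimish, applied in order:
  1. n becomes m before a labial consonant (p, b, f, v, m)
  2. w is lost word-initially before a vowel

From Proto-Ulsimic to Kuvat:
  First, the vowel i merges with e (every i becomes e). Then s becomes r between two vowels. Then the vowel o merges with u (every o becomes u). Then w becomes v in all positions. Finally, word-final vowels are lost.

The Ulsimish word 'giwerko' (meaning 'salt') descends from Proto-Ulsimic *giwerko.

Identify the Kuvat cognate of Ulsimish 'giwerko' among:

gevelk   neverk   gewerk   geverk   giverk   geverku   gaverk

Kuvat: *giwerko > gewerko > gewerku > geverku > geverk  (by vowel merger, vowel merger, unconditioned shift, apocope)
Among the options, 'geverk' alone shows every Kuvat change applied in order.

geverk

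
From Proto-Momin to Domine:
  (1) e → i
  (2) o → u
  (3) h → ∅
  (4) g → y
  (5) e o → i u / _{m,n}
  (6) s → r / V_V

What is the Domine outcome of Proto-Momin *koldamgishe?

kuldamyiri

Domine: start from *koldamgishe.
  rule 1 (vowel merger): koldamgishe → koldamgishi
  rule 2 (vowel merger): koldamgishi → kuldamgishi
  rule 3 (h-loss): kuldamgishi → kuldamgisi
  rule 4 (unconditioned shift): kuldamgisi → kuldamyisi
  rule 5: no change — kuldamyisi
  rule 6 (rhotacism): kuldamyisi → kuldamyiri
  ⇒ Domine kuldamyiri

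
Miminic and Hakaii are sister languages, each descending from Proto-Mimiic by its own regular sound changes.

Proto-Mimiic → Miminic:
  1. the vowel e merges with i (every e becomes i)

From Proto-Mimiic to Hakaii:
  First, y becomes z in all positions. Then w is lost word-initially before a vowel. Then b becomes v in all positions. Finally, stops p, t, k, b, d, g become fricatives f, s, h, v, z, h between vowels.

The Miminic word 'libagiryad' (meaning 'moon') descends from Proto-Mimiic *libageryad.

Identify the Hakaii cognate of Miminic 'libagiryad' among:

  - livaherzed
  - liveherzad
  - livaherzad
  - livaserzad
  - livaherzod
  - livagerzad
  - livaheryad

livaherzad

Hakaii: *libageryad > libagerzad > livagerzad > livaherzad  (by unconditioned shift, unconditioned shift, intervocalic lenition)
The other candidates each miss or misapply at least one Hakaii change.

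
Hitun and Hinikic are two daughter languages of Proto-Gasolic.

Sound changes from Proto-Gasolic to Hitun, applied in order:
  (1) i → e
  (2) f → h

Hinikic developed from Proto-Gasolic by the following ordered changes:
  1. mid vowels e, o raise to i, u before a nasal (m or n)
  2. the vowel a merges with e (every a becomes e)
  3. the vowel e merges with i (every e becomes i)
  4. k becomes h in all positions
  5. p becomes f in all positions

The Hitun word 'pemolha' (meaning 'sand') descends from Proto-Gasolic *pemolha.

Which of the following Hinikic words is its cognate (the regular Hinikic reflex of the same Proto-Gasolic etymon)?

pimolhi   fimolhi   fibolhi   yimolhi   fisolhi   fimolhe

fimolhi

Hinikic: *pemolha
  pemolha → pimolha   [pre-nasal raising]
  pimolha → pimolhe   [vowel merger]
  pimolhe → pimolhi   [vowel merger]
  pimolhi (rule 4 does not apply)
  pimolhi → fimolhi   [unconditioned shift]
  giving Hinikic fimolhi.
The other candidates each miss or misapply at least one Hinikic change.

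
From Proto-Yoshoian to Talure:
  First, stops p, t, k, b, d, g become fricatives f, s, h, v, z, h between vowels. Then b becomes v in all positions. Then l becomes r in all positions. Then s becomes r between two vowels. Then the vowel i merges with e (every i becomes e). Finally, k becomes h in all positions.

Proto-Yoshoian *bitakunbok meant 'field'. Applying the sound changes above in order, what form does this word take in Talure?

verahunvoh

Talure: *bitakunbok > bisahunbok > visahunvok > virahunvok > verahunvok > verahunvoh  (by intervocalic lenition, unconditioned shift, rhotacism, vowel merger, unconditioned shift)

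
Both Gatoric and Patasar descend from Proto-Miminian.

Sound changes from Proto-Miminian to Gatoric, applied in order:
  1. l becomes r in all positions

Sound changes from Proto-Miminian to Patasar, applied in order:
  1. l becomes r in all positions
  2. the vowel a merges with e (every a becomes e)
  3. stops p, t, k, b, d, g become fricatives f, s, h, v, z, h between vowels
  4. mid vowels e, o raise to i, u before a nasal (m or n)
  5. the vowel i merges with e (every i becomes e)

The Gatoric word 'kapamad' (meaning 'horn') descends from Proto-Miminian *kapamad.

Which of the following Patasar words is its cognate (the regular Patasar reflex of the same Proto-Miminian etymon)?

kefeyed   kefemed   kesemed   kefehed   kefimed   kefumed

Patasar: *kapamad
  kapamad (rule 1 does not apply)
  kapamad → kepemed   [vowel merger]
  kepemed → kefemed   [intervocalic lenition]
  kefemed → kefimed   [pre-nasal raising]
  kefimed → kefemed   [vowel merger]
  giving Patasar kefemed.
Among the options, 'kefemed' alone shows every Patasar change applied in order.

kefemed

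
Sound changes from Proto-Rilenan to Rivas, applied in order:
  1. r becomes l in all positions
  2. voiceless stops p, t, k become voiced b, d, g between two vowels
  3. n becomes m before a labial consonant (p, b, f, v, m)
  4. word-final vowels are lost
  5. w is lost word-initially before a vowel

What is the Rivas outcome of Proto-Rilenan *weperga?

ebelg

Rivas: start from *weperga.
  rule 1 (unconditioned shift): weperga → wepelga
  rule 2 (intervocalic voicing): wepelga → webelga
  rule 3: no change — webelga
  rule 4 (apocope): webelga → webelg
  rule 5 (glide loss): webelg → ebelg
  ⇒ Rivas ebelg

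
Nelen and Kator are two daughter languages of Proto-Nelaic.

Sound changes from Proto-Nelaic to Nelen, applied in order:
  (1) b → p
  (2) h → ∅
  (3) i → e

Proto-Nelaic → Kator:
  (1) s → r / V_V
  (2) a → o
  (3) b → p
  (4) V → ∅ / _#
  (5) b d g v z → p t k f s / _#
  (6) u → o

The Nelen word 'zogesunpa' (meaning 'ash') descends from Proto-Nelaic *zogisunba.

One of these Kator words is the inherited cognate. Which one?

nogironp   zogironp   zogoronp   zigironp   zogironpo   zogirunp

zogironp

Kator: *zogisunba > zogirunba > zogirunbo > zogirunpo > zogirunp > zogironp  (by rhotacism, vowel merger, unconditioned shift, apocope, vowel merger)
The other candidates each miss or misapply at least one Kator change.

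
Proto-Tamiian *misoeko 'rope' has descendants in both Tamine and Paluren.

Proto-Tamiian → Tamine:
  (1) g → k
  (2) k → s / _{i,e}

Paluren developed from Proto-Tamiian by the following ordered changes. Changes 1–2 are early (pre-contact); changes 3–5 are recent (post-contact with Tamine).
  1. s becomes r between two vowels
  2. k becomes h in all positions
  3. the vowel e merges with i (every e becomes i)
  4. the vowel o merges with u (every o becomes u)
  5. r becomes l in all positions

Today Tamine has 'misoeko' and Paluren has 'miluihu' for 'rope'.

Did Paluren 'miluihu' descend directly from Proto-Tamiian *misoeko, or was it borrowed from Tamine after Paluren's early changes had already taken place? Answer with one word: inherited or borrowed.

If inherited, *misoeko would pass through all of Paluren's changes:
Paluren: *misoeko
  misoeko → miroeko   [rhotacism]
  miroeko → miroeho   [unconditioned shift]
  miroeho → miroiho   [vowel merger]
  miroiho → miruihu   [vowel merger]
  miruihu → miluihu   [unconditioned shift]
  giving Paluren miluihu.
If borrowed from Tamine 'misoeko' after the early changes, it would undergo only the recent ones:
  rule 3 (vowel merger): misoeko → misoiko
  rule 4 (vowel merger): misoiko → misuiku
  rule 5 (unconditioned shift): no change (misuiku)
  ⇒ as a loan: misuiku
Paluren 'miluihu' matches the inherited outcome exactly, so it is an inherited cognate, not a loan.

inherited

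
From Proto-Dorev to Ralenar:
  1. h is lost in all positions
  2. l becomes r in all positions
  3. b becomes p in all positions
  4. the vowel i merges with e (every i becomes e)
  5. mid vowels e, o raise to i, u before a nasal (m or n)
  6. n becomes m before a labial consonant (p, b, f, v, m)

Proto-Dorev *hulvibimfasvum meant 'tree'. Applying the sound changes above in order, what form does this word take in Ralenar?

urvepimfasvum

Ralenar: *hulvibimfasvum > ulvibimfasvum > urvibimfasvum > urvipimfasvum > urvepemfasvum > urvepimfasvum  (by h-loss, unconditioned shift, unconditioned shift, vowel merger, pre-nasal raising)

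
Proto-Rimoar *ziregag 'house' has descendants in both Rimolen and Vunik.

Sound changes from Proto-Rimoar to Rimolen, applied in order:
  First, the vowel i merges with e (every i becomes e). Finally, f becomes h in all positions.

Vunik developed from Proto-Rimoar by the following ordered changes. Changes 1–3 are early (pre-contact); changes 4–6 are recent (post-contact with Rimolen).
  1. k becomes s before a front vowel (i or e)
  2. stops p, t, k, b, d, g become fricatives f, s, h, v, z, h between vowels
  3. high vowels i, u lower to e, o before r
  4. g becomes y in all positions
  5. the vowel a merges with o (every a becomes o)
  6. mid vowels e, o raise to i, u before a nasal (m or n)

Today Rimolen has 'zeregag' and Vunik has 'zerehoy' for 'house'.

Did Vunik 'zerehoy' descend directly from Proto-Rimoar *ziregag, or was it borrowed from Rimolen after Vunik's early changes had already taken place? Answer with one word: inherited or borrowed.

inherited

If inherited, *ziregag would pass through all of Vunik's changes:
Vunik: start from *ziregag.
  rule 1: no change — ziregag
  rule 2 (intervocalic lenition): ziregag → zirehag
  rule 3 (pre-rhotic lowering): zirehag → zerehag
  rule 4 (unconditioned shift): zerehag → zerehay
  rule 5 (vowel merger): zerehay → zerehoy
  rule 6: no change — zerehoy
  ⇒ Vunik zerehoy
If borrowed from Rimolen 'zeregag' after the early changes, it would undergo only the recent ones:
  rule 4 (unconditioned shift): zeregag → zereyay
  rule 5 (vowel merger): zereyay → zereyoy
  rule 6 (pre-nasal raising): no change (zereyoy)
  ⇒ as a loan: zereyoy
Vunik 'zerehoy' matches the inherited outcome exactly, so it is an inherited cognate, not a loan.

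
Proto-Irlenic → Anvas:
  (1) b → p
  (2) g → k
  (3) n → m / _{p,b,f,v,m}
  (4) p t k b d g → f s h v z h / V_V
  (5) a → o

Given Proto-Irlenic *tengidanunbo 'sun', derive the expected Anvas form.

tenkizonumpo

Anvas: *tengidanunbo > tengidanunpo > tenkidanunpo > tenkidanumpo > tenkizanumpo > tenkizonumpo  (by unconditioned shift, unconditioned shift, nasal place assimilation, intervocalic lenition, vowel merger)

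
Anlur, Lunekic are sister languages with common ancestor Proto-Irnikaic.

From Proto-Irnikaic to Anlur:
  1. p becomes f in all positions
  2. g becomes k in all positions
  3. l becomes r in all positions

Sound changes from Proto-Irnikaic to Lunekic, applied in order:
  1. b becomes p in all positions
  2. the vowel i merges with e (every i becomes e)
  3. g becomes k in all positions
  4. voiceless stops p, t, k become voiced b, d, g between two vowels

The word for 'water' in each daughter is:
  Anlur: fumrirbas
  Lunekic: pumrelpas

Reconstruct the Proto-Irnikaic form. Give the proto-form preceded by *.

Position 6: Anlur has r, Lunekic has l. Lunekic preserves l here (none of its changes turn any other segment into l), so the proto-segment is *l.
Position 7: Anlur has b, Lunekic has p. Anlur preserves b here (none of its changes turn any other segment into b), so the proto-segment is *b.
Verify the candidate proto-form against each daughter:
Anlur: *pumrilbas
  pumrilbas → fumrilbas   [unconditioned shift]
  fumrilbas (rule 2 does not apply)
  fumrilbas → fumrirbas   [unconditioned shift]
  giving Anlur fumrirbas.
Lunekic: *pumrilbas > pumrilpas > pumrelpas  (by unconditioned shift, vowel merger)
No other proto-form is consistent with every reflex, so the reconstruction is *pumrilbas.

*pumrilbas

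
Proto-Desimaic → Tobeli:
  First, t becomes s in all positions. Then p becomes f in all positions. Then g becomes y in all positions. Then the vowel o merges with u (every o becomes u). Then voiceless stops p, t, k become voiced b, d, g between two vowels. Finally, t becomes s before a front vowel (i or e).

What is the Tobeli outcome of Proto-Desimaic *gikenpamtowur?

yigenfamsuwur

Tobeli: *gikenpamtowur
  gikenpamtowur → gikenpamsowur   [unconditioned shift]
  gikenpamsowur → gikenfamsowur   [unconditioned shift]
  gikenfamsowur → yikenfamsowur   [unconditioned shift]
  yikenfamsowur → yikenfamsuwur   [vowel merger]
  yikenfamsuwur → yigenfamsuwur   [intervocalic voicing]
  yigenfamsuwur (rule 6 does not apply)
  giving Tobeli yigenfamsuwur.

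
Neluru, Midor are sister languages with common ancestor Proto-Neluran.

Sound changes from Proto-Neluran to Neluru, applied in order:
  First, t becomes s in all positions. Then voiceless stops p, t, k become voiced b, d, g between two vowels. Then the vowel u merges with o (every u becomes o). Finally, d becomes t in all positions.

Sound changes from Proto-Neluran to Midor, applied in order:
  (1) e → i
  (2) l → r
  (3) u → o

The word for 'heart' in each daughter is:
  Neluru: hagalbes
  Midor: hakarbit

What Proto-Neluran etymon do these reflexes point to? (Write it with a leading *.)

*hakalbet

Position 8: Neluru has s, Midor has t. Midor preserves t here (none of its changes turn any other segment into t), so the proto-segment is *t.
Position 7: Neluru has e, Midor has i. Neluru preserves e here (none of its changes turn any other segment into e), so the proto-segment is *e.
This points to *hakalbet. Verify forward in each daughter:
Neluru: *hakalbet
  hakalbet → hakalbes   [unconditioned shift]
  hakalbes → hagalbes   [intervocalic voicing]
  hagalbes (rule 3 does not apply)
  hagalbes (rule 4 does not apply)
  giving Neluru hagalbes.
Midor: start from *hakalbet.
  rule 1 (vowel merger): hakalbet → hakalbit
  rule 2 (unconditioned shift): hakalbit → hakarbit
  rule 3: no change — hakarbit
  ⇒ Midor hakarbit
Only *hakalbet yields all of Neluru hagalbes, Midor hakarbit.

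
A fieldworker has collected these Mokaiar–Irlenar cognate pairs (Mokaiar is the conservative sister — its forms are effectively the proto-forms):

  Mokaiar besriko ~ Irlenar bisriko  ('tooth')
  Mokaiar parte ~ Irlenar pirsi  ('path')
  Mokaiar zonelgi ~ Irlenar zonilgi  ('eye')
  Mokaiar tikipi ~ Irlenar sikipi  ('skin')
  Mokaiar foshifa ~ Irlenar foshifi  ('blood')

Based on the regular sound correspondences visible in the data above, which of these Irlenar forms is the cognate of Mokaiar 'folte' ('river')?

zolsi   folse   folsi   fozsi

parte ~ pirsi — Mokaiar t corresponds to Irlenar s after a consonant, before a front vowel.
parte ~ pirsi — Mokaiar e corresponds to Irlenar i word-finally.
Applying these to Mokaiar 'folte':
  folte → folse   (t→s after a consonant, before a front vowel)
  folse → folsi   (e→i word-finally)
So the Irlenar cognate is 'folsi'.

folsi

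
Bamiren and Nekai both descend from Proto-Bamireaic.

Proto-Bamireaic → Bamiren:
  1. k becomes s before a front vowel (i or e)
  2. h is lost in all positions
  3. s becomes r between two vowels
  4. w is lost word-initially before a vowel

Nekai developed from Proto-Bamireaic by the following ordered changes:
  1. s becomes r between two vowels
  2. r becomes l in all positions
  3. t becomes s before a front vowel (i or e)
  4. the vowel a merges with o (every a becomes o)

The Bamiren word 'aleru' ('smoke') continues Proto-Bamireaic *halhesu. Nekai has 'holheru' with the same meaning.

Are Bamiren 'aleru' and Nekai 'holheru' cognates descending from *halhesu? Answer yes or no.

no

Derive the expected Nekai reflex of *halhesu:
Nekai: *halhesu
  halhesu → halheru   [rhotacism]
  halheru → halhelu   [unconditioned shift]
  halhelu (rule 3 does not apply)
  halhelu → holhelu   [vowel merger]
  giving Nekai holhelu.
The regular Nekai reflex would be 'holhelu', but the attested form is 'holheru'. The correspondence is irregular, so they are not cognates (the Nekai form has a different source).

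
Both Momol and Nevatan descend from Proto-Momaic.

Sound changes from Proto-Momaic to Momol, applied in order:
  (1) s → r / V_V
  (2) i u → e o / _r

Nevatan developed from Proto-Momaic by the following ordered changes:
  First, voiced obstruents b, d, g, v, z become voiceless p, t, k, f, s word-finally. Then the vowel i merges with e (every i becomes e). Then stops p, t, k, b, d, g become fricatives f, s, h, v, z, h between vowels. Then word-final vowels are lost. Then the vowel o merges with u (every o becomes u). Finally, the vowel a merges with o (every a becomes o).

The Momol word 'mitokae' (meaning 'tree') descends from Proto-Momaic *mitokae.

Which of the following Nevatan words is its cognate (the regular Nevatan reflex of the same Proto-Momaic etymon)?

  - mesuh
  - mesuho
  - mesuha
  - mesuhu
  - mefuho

mesuho

Nevatan: start from *mitokae.
  rule 1: no change — mitokae
  rule 2 (vowel merger): mitokae → metokae
  rule 3 (intervocalic lenition): metokae → mesohae
  rule 4 (apocope): mesohae → mesoha
  rule 5 (vowel merger): mesoha → mesuha
  rule 6 (vowel merger): mesuha → mesuho
  ⇒ Nevatan mesuho
Among the options, 'mesuho' alone shows every Nevatan change applied in order.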